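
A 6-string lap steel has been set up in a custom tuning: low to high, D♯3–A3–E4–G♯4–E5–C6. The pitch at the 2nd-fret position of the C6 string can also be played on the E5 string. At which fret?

10

C6 at fret 2 is C6 + 2 semitones = D6.
The open E5 string is 8 semitones below the open C6, so the same pitch on the E5 string lies at fret 2 + 8 = 10.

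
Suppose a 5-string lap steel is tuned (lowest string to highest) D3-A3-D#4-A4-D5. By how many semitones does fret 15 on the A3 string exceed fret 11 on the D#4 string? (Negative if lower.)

A3 at fret 15 → C5 (MIDI 72); D#4 at fret 11 → D5 (MIDI 74).
72 − 74 = -2, so the two pitches are 2 semitones apart.

-2 semitones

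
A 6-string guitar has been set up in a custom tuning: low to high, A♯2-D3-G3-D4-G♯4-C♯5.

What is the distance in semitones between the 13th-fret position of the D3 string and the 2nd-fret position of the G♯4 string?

D3 at fret 13 → D♯4 (MIDI 63); G♯4 at fret 2 → A♯4 (MIDI 70).
63 − 70 = -7, so the two pitches are 7 semitones apart, with A♯4 the higher.

7 semitones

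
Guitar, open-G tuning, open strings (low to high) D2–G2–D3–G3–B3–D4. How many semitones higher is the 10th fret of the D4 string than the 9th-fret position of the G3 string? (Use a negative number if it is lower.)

D4 at fret 10 → C5 (MIDI 72); G3 at fret 9 → E4 (MIDI 64).
72 − 64 = 8, so the two pitches are 8 semitones apart.

8 semitones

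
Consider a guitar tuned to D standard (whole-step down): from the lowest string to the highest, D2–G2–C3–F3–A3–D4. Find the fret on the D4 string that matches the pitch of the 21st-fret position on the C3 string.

C3 at fret 21 is C3 + 21 semitones = A4.
The open D4 string is 14 semitones above the open C3, so the same pitch on the D4 string lies at fret 21 − 14 = 7.

7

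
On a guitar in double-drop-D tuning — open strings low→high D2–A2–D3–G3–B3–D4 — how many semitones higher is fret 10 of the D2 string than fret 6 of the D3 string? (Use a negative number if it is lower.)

D2 at fret 10 → C3 (MIDI 48); D3 at fret 6 → G#3 (MIDI 56).
48 − 56 = -8, so the two pitches are 8 semitones apart.

-8 semitones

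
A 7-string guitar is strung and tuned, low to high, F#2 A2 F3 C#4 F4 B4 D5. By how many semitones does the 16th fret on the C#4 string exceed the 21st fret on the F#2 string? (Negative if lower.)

C#4 at fret 16 → F5 (MIDI 77); F#2 at fret 21 → D#4 (MIDI 63).
77 − 63 = 14, so the two pitches are 14 semitones apart.

14 semitones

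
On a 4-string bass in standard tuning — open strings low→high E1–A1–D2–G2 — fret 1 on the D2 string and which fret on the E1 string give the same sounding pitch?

11

Fret 1 on D2 is MIDI 38 + 1 = 39 (D#2). On the E1 string (open MIDI 28), that pitch is 39 − 28 = fret 11.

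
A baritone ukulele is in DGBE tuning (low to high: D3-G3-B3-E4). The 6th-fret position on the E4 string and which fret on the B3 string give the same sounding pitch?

Fret 6 on E4 is MIDI 64 + 6 = 70 (A#4). On the B3 string (open MIDI 59), that pitch is 70 − 59 = fret 11.

11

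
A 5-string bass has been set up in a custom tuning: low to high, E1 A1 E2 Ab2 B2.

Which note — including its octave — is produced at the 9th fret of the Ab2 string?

F3

Ab2 is MIDI 44. Adding 9 gives 53, which is F3.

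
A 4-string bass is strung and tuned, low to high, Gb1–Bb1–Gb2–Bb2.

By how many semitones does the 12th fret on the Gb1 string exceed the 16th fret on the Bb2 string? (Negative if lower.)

-20 semitones

Gb1 at fret 12 → Gb2 (MIDI 42); Bb2 at fret 16 → D4 (MIDI 62).
42 − 62 = -20, so the two pitches are 20 semitones apart.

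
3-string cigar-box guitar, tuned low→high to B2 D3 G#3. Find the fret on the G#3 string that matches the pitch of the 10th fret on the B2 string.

1

Fret 10 on B2 is MIDI 47 + 10 = 57 (A3). On the G#3 string (open MIDI 56), that pitch is 57 − 56 = fret 1.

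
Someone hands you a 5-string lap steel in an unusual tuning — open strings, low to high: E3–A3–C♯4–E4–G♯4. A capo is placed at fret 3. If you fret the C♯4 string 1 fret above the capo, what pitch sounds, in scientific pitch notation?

F4

The capo raises the open C♯4 by 3 semitones to E4; fretting 1 more gives C♯4 + 3 + 1 = C♯4 + 4 semitones = F4.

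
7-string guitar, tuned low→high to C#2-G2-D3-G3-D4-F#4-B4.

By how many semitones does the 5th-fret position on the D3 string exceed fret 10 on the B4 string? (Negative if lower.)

D3 at fret 5 → G3 (MIDI 55); B4 at fret 10 → A5 (MIDI 81).
55 − 81 = -26, so the two pitches are 26 semitones apart.

-26 semitones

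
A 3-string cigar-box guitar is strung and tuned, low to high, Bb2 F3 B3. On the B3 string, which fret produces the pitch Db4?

Db4 is 2 semitones above the open B3 (B–C–Db), so it sits at fret 2.

2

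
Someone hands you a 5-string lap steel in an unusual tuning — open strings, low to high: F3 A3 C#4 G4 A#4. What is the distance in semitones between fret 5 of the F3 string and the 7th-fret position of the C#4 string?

F3 at fret 5 → A#3 (MIDI 58); C#4 at fret 7 → G#4 (MIDI 68).
58 − 68 = -10, so the two pitches are 10 semitones apart, with G#4 the higher.

10 semitones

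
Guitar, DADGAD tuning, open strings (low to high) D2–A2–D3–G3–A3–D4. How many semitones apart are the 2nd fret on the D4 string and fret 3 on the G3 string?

6 semitones

D4 at fret 2 → E4 (MIDI 64); G3 at fret 3 → A#3 (MIDI 58).
64 − 58 = 6, so the two pitches are 6 semitones apart, with E4 the higher.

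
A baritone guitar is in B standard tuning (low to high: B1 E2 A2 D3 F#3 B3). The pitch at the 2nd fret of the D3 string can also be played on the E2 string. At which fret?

D3 at fret 2 is D3 + 2 semitones = E3.
The open E2 string is 10 semitones below the open D3, so the same pitch on the E2 string lies at fret 2 + 10 = 12.

12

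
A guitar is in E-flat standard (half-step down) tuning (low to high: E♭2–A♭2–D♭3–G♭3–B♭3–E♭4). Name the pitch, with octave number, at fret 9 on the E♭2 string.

The open E♭2 string plus 9 semitones: Eb–E–F–Gb–G–Ab–A–Bb–B–C.
The walk passes from B into C once, so the octave number goes from 2 to 3.

C3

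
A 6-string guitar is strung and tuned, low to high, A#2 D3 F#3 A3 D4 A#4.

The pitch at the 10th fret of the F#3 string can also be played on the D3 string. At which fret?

F#3 at fret 10 is F#3 + 10 semitones = E4.
The open D3 string is 4 semitones below the open F#3, so the same pitch on the D3 string lies at fret 10 + 4 = 14.

14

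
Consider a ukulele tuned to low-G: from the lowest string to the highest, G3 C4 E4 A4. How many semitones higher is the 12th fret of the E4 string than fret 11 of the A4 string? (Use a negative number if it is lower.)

E4 at fret 12 → E5 (MIDI 76); A4 at fret 11 → G#5 (MIDI 80).
76 − 80 = -4, so the two pitches are 4 semitones apart.

-4 semitones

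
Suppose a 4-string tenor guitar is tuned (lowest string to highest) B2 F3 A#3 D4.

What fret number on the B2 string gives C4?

C4 is 13 semitones above the open B2 (B–C–C#–D–…–A#–B–C), so it sits at fret 13.

13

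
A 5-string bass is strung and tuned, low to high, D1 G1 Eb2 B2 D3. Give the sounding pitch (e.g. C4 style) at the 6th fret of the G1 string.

Db2

Each fret is one semitone, so G1 + 6 = Db2.
(Equivalently spelled C#2.)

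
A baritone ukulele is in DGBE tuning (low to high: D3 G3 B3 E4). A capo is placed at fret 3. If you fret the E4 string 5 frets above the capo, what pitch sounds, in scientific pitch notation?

The capo raises the open E4 by 3 semitones to G4; fretting 5 more gives E4 + 3 + 5 = E4 + 8 semitones = C5.

C5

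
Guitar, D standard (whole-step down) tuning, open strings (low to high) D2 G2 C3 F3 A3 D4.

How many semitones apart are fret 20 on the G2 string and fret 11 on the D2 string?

14 semitones

G2 at fret 20 → D♯4 (MIDI 63); D2 at fret 11 → C♯3 (MIDI 49).
63 − 49 = 14, so the two pitches are 14 semitones apart, with D♯4 the higher.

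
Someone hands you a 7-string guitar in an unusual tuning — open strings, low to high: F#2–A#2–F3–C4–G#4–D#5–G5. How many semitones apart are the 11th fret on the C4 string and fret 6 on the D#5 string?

10 semitones

C4 at fret 11 → B4 (MIDI 71); D#5 at fret 6 → A5 (MIDI 81).
71 − 81 = -10, so the two pitches are 10 semitones apart, with A5 the higher.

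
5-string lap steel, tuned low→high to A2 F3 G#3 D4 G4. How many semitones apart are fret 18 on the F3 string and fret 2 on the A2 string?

24 semitones

F3 at fret 18 → B4 (MIDI 71); A2 at fret 2 → B2 (MIDI 47).
71 − 47 = 24, so the two pitches are 24 semitones apart, with B4 the higher.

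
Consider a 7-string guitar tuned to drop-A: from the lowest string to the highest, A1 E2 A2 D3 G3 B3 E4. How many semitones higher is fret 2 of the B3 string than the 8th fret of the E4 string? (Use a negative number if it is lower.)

-11 semitones

B3 at fret 2 → C#4 (MIDI 61); E4 at fret 8 → C5 (MIDI 72).
61 − 72 = -11, so the two pitches are 11 semitones apart.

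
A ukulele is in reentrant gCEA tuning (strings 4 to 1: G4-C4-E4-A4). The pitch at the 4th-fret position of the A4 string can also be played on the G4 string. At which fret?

6

A4 at fret 4 is A4 + 4 semitones = C#5.
The open G4 string is 2 semitones below the open A4, so the same pitch on the G4 string lies at fret 4 + 2 = 6.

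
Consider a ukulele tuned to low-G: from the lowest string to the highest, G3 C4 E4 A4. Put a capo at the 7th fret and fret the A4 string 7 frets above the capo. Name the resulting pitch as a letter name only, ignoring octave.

B

The capo raises the open A4 by 7 semitones to E5; fretting 7 more gives A4 + 7 + 7 = A4 + 14 semitones, landing on B.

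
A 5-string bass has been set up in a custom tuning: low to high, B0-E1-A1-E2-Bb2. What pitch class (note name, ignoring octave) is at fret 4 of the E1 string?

Ab

Each fret is one semitone, so E1 + 4 = Ab.
(Equivalently spelled G#.)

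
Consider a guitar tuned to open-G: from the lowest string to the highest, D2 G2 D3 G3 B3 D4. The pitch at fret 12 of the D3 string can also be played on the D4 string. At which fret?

Fret 12 on D3 is MIDI 50 + 12 = 62 (D4). On the D4 string (open MIDI 62), that pitch is 62 − 62 = fret 0.

0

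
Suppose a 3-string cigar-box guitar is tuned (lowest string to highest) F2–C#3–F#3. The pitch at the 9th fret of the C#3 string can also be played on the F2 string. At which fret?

17

Fret 9 on C#3 is MIDI 49 + 9 = 58 (A#3). On the F2 string (open MIDI 41), that pitch is 58 − 41 = fret 17.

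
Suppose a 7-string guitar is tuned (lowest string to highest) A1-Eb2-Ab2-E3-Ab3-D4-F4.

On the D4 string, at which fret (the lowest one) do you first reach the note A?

From D4, count semitones up the chromatic scale until reaching A: D–Eb–E–F–Gb–G–Ab–A — 7 steps.

7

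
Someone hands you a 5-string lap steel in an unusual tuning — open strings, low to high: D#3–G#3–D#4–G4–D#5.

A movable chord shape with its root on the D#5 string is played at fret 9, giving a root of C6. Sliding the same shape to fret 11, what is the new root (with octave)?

Moving from fret 9 to fret 11 shifts the root by 2 semitones.
C6 up 2 semitones is D6.

D6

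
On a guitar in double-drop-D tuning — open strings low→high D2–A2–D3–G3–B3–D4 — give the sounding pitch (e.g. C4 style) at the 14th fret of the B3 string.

C#5

B3 is MIDI 59. Adding 14 gives 73, which is C#5.
(Equivalently spelled Db5.)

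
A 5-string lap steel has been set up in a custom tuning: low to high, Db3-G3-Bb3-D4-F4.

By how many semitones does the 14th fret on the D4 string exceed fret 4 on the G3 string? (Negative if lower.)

D4 at fret 14 → E5 (MIDI 76); G3 at fret 4 → B3 (MIDI 59).
76 − 59 = 17, so the two pitches are 17 semitones apart.

17 semitones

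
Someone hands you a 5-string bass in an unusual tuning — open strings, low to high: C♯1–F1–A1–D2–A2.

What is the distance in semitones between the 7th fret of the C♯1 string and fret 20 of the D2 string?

26 semitones

C♯1 at fret 7 → G♯1 (MIDI 32); D2 at fret 20 → A♯3 (MIDI 58).
32 − 58 = -26, so the two pitches are 26 semitones apart, with A♯3 the higher.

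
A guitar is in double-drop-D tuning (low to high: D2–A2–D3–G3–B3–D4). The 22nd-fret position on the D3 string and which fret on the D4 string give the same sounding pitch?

Fret 22 on D3 is MIDI 50 + 22 = 72 (C5). On the D4 string (open MIDI 62), that pitch is 72 − 62 = fret 10.

10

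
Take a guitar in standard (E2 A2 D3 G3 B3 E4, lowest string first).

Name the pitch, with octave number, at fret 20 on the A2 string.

Each fret is one semitone, so A2 + 20 = F4.

F4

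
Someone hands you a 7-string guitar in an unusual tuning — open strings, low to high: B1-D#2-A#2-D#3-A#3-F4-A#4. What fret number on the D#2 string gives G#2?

G#2 is 5 semitones above the open D#2 (D#–E–F–F#–G–G#), so it sits at fret 5.

5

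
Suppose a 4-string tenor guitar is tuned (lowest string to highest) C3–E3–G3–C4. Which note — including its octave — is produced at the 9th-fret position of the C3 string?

C3 is MIDI 48. Adding 9 gives 57, which is A3.

A3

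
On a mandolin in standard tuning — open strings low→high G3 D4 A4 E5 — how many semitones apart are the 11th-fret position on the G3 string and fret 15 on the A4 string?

G3 at fret 11 → F#4 (MIDI 66); A4 at fret 15 → C6 (MIDI 84).
66 − 84 = -18, so the two pitches are 18 semitones apart, with C6 the higher.

18 semitones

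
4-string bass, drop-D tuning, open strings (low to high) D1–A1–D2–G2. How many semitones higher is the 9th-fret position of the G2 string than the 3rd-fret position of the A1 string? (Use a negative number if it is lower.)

16 semitones

G2 at fret 9 → E3 (MIDI 52); A1 at fret 3 → C2 (MIDI 36).
52 − 36 = 16, so the two pitches are 16 semitones apart.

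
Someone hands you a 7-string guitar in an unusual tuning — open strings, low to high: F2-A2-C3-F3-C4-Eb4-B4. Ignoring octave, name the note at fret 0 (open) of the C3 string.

Fret 0 is the open string itself, so the pitch is just C.

C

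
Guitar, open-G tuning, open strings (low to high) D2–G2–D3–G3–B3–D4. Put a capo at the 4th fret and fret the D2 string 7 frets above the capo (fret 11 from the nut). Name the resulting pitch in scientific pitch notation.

The capo raises the open D2 by 4 semitones to F#2; fretting 7 more gives D2 + 4 + 7 = D2 + 11 semitones = C#3.

C#3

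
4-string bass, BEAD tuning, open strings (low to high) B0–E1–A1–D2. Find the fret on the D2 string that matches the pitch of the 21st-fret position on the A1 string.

Fret 21 on A1 is MIDI 33 + 21 = 54 (F#3). On the D2 string (open MIDI 38), that pitch is 54 − 38 = fret 16.

16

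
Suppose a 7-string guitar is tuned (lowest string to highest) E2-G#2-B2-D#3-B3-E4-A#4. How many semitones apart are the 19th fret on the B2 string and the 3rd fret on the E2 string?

23 semitones

B2 at fret 19 → F#4 (MIDI 66); E2 at fret 3 → G2 (MIDI 43).
66 − 43 = 23, so the two pitches are 23 semitones apart, with F#4 the higher.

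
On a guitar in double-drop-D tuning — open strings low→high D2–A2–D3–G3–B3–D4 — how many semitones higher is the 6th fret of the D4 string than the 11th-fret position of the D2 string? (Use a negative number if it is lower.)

D4 at fret 6 → G#4 (MIDI 68); D2 at fret 11 → C#3 (MIDI 49).
68 − 49 = 19, so the two pitches are 19 semitones apart.

19 semitones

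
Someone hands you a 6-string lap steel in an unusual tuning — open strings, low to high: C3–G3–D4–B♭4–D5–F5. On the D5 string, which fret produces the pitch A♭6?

18

A♭6 is 18 semitones above the open D5 (D–Eb–E–F–…–Gb–G–Ab), so it sits at fret 18.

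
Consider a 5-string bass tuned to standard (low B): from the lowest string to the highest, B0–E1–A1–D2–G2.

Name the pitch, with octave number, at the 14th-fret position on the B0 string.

B0 is MIDI 23. Adding 14 gives 37, which is C♯2.
(Equivalently spelled D♭2.)

C♯2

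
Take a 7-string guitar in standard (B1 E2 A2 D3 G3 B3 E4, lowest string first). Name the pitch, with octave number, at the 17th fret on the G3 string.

C5

Each fret is one semitone, so G3 + 17 = C5.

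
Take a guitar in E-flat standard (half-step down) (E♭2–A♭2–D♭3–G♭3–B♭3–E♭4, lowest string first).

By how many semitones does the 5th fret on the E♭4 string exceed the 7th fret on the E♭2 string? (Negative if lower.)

E♭4 at fret 5 → A♭4 (MIDI 68); E♭2 at fret 7 → B♭2 (MIDI 46).
68 − 46 = 22, so the two pitches are 22 semitones apart.

22 semitones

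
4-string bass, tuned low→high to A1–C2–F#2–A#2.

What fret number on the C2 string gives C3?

C3 is 12 semitones above the open C2 (C–C#–D–D#–…–A#–B–C), so it sits at fret 12.

12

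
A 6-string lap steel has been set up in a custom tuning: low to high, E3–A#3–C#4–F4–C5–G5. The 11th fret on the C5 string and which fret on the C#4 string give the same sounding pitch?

C5 at fret 11 is C5 + 11 semitones = B5.
The open C#4 string is 11 semitones below the open C5, so the same pitch on the C#4 string lies at fret 11 + 11 = 22.

22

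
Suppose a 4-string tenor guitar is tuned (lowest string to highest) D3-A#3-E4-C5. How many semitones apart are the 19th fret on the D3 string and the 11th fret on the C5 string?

14 semitones

D3 at fret 19 → A4 (MIDI 69); C5 at fret 11 → B5 (MIDI 83).
69 − 83 = -14, so the two pitches are 14 semitones apart, with B5 the higher.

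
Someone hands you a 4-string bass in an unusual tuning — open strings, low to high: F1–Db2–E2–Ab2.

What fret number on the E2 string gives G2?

G2 is 3 semitones above the open E2 (E–F–Gb–G), so it sits at fret 3.

3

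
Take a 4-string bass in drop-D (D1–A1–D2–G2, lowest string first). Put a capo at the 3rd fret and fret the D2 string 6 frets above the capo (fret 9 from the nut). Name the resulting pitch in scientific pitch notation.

B2

The capo raises the open D2 by 3 semitones to F2; fretting 6 more gives D2 + 3 + 6 = D2 + 9 semitones = B2.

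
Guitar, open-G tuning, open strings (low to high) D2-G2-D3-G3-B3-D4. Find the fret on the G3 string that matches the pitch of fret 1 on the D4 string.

D4 at fret 1 is D4 + 1 semitone = D#4.
The open G3 string is 7 semitones below the open D4, so the same pitch on the G3 string lies at fret 1 + 7 = 8.

8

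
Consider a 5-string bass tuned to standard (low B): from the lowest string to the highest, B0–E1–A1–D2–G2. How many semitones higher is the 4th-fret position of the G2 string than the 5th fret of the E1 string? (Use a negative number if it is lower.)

14 semitones

G2 at fret 4 → B2 (MIDI 47); E1 at fret 5 → A1 (MIDI 33).
47 − 33 = 14, so the two pitches are 14 semitones apart.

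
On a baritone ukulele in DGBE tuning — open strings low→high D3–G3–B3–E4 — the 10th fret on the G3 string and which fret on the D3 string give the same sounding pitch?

Fret 10 on G3 is MIDI 55 + 10 = 65 (F4). On the D3 string (open MIDI 50), that pitch is 65 − 50 = fret 15.

15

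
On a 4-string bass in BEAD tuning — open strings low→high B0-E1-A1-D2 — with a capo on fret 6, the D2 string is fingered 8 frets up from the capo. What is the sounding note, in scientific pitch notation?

E3

The capo raises the open D2 by 6 semitones to G#2; fretting 8 more gives D2 + 6 + 8 = D2 + 14 semitones = E3.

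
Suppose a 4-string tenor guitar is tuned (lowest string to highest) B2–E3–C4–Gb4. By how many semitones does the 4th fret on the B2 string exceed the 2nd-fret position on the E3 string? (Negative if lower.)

B2 at fret 4 → Eb3 (MIDI 51); E3 at fret 2 → Gb3 (MIDI 54).
51 − 54 = -3, so the two pitches are 3 semitones apart.

-3 semitones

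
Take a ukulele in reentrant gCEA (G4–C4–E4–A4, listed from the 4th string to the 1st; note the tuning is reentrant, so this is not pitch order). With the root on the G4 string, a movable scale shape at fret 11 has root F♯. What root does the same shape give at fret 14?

A

Moving from fret 11 to fret 14 shifts the root by 3 semitones.
F♯ up 3 semitones is A.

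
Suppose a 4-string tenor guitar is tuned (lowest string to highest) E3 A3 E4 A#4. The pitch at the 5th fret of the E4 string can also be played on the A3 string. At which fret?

E4 at fret 5 is E4 + 5 semitones = A4.
The open A3 string is 7 semitones below the open E4, so the same pitch on the A3 string lies at fret 5 + 7 = 12.

12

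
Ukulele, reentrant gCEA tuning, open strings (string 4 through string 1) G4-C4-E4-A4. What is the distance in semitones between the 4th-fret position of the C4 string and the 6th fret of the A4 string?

11 semitones

C4 at fret 4 → E4 (MIDI 64); A4 at fret 6 → D#5 (MIDI 75).
64 − 75 = -11, so the two pitches are 11 semitones apart, with D#5 the higher.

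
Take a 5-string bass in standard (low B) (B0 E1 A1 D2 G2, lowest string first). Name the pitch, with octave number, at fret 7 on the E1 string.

E1 is MIDI 28. Adding 7 gives 35, which is B1.

B1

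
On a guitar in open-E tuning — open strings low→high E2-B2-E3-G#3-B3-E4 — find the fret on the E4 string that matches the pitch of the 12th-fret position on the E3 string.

0

E3 at fret 12 is E3 + 12 semitones = E4.
The open E4 string is 12 semitones above the open E3, so the same pitch on the E4 string lies at fret 12 − 12 = 0.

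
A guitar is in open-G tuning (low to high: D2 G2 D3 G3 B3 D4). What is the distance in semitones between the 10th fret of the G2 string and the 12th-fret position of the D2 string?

G2 at fret 10 → F3 (MIDI 53); D2 at fret 12 → D3 (MIDI 50).
53 − 50 = 3, so the two pitches are 3 semitones apart, with F3 the higher.

3 semitones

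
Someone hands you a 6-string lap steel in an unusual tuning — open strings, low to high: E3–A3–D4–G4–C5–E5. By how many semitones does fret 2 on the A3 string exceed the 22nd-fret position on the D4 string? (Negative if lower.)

-25 semitones

A3 at fret 2 → B3 (MIDI 59); D4 at fret 22 → C6 (MIDI 84).
59 − 84 = -25, so the two pitches are 25 semitones apart.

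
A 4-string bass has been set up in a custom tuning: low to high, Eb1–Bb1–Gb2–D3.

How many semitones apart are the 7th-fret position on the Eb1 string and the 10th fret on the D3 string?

26 semitones

Eb1 at fret 7 → Bb1 (MIDI 34); D3 at fret 10 → C4 (MIDI 60).
34 − 60 = -26, so the two pitches are 26 semitones apart, with C4 the higher.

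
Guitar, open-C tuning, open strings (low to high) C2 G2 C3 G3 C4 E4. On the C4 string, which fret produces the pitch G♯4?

G♯4 is 8 semitones above the open C4 (C–C#–D–D#–E–F–F#–G–G#), so it sits at fret 8.

8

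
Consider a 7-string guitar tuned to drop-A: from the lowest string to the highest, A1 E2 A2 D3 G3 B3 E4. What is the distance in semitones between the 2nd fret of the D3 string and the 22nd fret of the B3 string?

D3 at fret 2 → E3 (MIDI 52); B3 at fret 22 → A5 (MIDI 81).
52 − 81 = -29, so the two pitches are 29 semitones apart, with A5 the higher.

29 semitones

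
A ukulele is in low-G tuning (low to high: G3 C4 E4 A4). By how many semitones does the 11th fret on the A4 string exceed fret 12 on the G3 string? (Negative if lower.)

A4 at fret 11 → G#5 (MIDI 80); G3 at fret 12 → G4 (MIDI 67).
80 − 67 = 13, so the two pitches are 13 semitones apart.

13 semitones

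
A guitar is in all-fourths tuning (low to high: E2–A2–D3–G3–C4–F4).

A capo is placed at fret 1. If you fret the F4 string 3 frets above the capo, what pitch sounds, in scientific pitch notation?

The capo raises the open F4 by 1 semitone to F#4; fretting 3 more gives F4 + 1 + 3 = F4 + 4 semitones = A4.

A4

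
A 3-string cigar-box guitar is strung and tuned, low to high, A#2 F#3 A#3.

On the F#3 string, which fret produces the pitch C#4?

7

C#4 is 7 semitones above the open F#3 (F#–G–G#–A–A#–B–C–C#), so it sits at fret 7.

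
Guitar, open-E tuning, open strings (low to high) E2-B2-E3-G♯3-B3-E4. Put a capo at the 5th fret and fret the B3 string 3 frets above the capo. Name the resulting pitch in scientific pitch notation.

G4

The capo raises the open B3 by 5 semitones to E4; fretting 3 more gives B3 + 5 + 3 = B3 + 8 semitones = G4.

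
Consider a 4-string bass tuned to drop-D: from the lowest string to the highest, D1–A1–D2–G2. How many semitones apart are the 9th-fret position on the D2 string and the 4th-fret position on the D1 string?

D2 at fret 9 → B2 (MIDI 47); D1 at fret 4 → F#1 (MIDI 30).
47 − 30 = 17, so the two pitches are 17 semitones apart, with B2 the higher.

17 semitones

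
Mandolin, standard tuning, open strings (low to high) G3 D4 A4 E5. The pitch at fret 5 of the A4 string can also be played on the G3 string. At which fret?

A4 at fret 5 is A4 + 5 semitones = D5.
The open G3 string is 14 semitones below the open A4, so the same pitch on the G3 string lies at fret 5 + 14 = 19.

19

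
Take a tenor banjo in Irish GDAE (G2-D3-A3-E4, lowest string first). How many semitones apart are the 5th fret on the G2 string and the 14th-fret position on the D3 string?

G2 at fret 5 → C3 (MIDI 48); D3 at fret 14 → E4 (MIDI 64).
48 − 64 = -16, so the two pitches are 16 semitones apart, with E4 the higher.

16 semitones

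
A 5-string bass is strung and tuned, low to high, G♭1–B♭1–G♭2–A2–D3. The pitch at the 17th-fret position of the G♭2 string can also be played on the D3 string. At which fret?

Fret 17 on G♭2 is MIDI 42 + 17 = 59 (B3). On the D3 string (open MIDI 50), that pitch is 59 − 50 = fret 9.

9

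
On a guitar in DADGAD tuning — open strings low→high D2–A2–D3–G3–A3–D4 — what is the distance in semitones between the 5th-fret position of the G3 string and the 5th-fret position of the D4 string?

G3 at fret 5 → C4 (MIDI 60); D4 at fret 5 → G4 (MIDI 67).
60 − 67 = -7, so the two pitches are 7 semitones apart, with G4 the higher.

7 semitones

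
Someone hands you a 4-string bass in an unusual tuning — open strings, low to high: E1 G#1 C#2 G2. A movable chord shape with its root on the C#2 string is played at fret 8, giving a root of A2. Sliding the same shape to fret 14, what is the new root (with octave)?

D#3

Moving from fret 8 to fret 14 shifts the root by 6 semitones.
A2 up 6 semitones is D#3.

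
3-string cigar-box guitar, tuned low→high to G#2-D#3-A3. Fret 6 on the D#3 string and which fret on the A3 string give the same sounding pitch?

0

D#3 at fret 6 is D#3 + 6 semitones = A3.
The open A3 string is 6 semitones above the open D#3, so the same pitch on the A3 string lies at fret 6 − 6 = 0.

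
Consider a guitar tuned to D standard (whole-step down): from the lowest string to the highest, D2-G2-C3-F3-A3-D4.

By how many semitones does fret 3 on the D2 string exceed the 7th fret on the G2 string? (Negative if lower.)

-9 semitones

D2 at fret 3 → F2 (MIDI 41); G2 at fret 7 → D3 (MIDI 50).
41 − 50 = -9, so the two pitches are 9 semitones apart.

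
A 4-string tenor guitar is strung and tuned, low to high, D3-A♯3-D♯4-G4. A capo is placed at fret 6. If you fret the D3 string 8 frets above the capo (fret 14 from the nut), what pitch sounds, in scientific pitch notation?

The capo raises the open D3 by 6 semitones to G♯3; fretting 8 more gives D3 + 6 + 8 = D3 + 14 semitones = E4.

E4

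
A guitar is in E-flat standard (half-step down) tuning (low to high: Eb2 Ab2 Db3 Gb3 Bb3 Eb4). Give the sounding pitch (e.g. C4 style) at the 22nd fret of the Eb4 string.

Db6

Eb4 is MIDI 63. Adding 22 gives 85, which is Db6.
(Equivalently spelled C#6.)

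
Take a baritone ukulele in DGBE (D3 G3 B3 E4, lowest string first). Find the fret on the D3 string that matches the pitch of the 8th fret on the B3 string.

B3 at fret 8 is B3 + 8 semitones = G4.
The open D3 string is 9 semitones below the open B3, so the same pitch on the D3 string lies at fret 8 + 9 = 17.

17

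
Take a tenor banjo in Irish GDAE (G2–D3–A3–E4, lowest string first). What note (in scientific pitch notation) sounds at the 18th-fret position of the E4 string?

Each fret is one semitone, so E4 + 18 = A#5.
(Equivalently spelled Bb5.)

A#5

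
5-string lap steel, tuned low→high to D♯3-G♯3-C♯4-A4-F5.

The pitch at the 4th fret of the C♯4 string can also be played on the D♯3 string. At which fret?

14

Fret 4 on C♯4 is MIDI 61 + 4 = 65 (F4). On the D♯3 string (open MIDI 51), that pitch is 65 − 51 = fret 14.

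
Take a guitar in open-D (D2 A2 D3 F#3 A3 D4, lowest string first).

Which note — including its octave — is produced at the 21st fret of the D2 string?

The open D2 string plus 21 semitones: D–D#–E–F–…–A–A#–B.
The walk passes from B into C once, so the octave number goes from 2 to 3.

B3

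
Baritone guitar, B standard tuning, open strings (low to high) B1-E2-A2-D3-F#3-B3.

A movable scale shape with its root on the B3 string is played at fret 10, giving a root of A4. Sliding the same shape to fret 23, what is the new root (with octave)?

Moving from fret 10 to fret 23 shifts the root by 13 semitones.
A4 up 13 semitones is A#5.

A#5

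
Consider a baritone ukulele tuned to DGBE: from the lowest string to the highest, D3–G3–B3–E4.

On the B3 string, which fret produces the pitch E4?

5

E4 is 5 semitones above the open B3 (B–C–C#–D–D#–E), so it sits at fret 5.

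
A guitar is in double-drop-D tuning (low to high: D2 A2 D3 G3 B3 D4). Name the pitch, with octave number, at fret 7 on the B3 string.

F♯4

Each fret is one semitone, so B3 + 7 = F♯4.
(Equivalently spelled G♭4.)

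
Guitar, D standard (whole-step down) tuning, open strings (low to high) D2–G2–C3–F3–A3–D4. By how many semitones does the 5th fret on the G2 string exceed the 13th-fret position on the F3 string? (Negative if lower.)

G2 at fret 5 → C3 (MIDI 48); F3 at fret 13 → F♯4 (MIDI 66).
48 − 66 = -18, so the two pitches are 18 semitones apart.

-18 semitones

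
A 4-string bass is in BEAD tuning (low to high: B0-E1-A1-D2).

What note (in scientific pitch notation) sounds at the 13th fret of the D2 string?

D2 is MIDI 38. Adding 13 gives 51, which is D♯3.

D♯3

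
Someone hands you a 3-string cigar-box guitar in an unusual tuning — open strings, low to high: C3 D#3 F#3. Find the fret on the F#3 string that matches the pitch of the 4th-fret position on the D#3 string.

D#3 at fret 4 is D#3 + 4 semitones = G3.
The open F#3 string is 3 semitones above the open D#3, so the same pitch on the F#3 string lies at fret 4 − 3 = 1.

1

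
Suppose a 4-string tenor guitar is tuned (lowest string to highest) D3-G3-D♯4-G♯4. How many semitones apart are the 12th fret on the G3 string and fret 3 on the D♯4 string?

G3 at fret 12 → G4 (MIDI 67); D♯4 at fret 3 → F♯4 (MIDI 66).
67 − 66 = 1, so the two pitches are 1 semitone apart, with G4 the higher.

1 semitone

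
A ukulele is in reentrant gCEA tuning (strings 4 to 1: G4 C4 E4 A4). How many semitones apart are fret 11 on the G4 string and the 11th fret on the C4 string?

7 semitones

G4 at fret 11 → F♯5 (MIDI 78); C4 at fret 11 → B4 (MIDI 71).
78 − 71 = 7, so the two pitches are 7 semitones apart, with F♯5 the higher.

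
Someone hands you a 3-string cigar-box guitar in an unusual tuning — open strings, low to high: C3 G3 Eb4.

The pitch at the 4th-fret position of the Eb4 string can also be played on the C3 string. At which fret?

Eb4 at fret 4 is Eb4 + 4 semitones = G4.
The open C3 string is 15 semitones below the open Eb4, so the same pitch on the C3 string lies at fret 4 + 15 = 19.

19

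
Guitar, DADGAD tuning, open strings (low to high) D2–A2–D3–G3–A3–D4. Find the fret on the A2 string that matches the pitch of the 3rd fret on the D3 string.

8

Fret 3 on D3 is MIDI 50 + 3 = 53 (F3). On the A2 string (open MIDI 45), that pitch is 53 − 45 = fret 8.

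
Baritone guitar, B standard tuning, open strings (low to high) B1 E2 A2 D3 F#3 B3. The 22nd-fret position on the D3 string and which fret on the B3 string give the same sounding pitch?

D3 at fret 22 is D3 + 22 semitones = C5.
The open B3 string is 9 semitones above the open D3, so the same pitch on the B3 string lies at fret 22 − 9 = 13.

13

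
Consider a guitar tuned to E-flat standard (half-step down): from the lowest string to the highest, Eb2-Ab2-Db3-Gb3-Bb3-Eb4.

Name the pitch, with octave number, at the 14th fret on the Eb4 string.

F5

Eb4 is MIDI 63. Adding 14 gives 77, which is F5.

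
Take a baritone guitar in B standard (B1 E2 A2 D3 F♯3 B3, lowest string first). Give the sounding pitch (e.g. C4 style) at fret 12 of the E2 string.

The open E2 string plus 12 semitones: E–F–F#–G–…–D–D#–E.
The walk passes from B into C once, so the octave number goes from 2 to 3.

E3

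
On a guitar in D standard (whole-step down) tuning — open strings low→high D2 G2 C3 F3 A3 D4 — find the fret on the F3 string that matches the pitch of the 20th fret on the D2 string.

D2 at fret 20 is D2 + 20 semitones = A#3.
The open F3 string is 15 semitones above the open D2, so the same pitch on the F3 string lies at fret 20 − 15 = 5.

5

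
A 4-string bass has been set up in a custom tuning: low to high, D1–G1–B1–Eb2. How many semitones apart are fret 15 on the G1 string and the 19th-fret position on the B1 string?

G1 at fret 15 → Bb2 (MIDI 46); B1 at fret 19 → Gb3 (MIDI 54).
46 − 54 = -8, so the two pitches are 8 semitones apart, with Gb3 the higher.

8 semitones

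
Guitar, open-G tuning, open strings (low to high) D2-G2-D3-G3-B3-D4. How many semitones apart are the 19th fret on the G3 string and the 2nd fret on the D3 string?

22 semitones

G3 at fret 19 → D5 (MIDI 74); D3 at fret 2 → E3 (MIDI 52).
74 − 52 = 22, so the two pitches are 22 semitones apart, with D5 the higher.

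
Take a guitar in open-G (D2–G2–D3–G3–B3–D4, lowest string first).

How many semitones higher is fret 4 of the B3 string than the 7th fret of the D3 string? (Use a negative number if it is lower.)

6 semitones

B3 at fret 4 → D#4 (MIDI 63); D3 at fret 7 → A3 (MIDI 57).
63 − 57 = 6, so the two pitches are 6 semitones apart.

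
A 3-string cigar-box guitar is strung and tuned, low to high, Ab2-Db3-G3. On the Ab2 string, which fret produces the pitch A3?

13

A3 is 13 semitones above the open Ab2 (Ab–A–Bb–B–…–G–Ab–A), so it sits at fret 13.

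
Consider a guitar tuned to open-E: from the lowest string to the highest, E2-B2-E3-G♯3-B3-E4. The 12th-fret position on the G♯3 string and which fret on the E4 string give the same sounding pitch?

4

Fret 12 on G♯3 is MIDI 56 + 12 = 68 (G♯4). On the E4 string (open MIDI 64), that pitch is 68 − 64 = fret 4.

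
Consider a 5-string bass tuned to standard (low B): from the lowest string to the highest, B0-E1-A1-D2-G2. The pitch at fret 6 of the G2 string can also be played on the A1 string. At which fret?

Fret 6 on G2 is MIDI 43 + 6 = 49 (C#3). On the A1 string (open MIDI 33), that pitch is 49 − 33 = fret 16.

16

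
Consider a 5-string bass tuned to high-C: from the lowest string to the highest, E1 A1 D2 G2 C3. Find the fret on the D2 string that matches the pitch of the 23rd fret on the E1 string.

Fret 23 on E1 is MIDI 28 + 23 = 51 (D#3). On the D2 string (open MIDI 38), that pitch is 51 − 38 = fret 13.

13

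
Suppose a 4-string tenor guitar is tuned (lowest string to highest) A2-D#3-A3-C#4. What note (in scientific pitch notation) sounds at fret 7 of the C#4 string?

G#4

Each fret is one semitone, so C#4 + 7 = G#4.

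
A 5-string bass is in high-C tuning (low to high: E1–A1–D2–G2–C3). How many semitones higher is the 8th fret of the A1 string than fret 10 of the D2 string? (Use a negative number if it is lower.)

-7 semitones

A1 at fret 8 → F2 (MIDI 41); D2 at fret 10 → C3 (MIDI 48).
41 − 48 = -7, so the two pitches are 7 semitones apart.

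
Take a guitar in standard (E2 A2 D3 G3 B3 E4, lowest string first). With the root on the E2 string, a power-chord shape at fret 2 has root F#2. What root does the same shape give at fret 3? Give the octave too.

G2

Moving from fret 2 to fret 3 shifts the root by 1 semitone.
F#2 up 1 semitone is G2.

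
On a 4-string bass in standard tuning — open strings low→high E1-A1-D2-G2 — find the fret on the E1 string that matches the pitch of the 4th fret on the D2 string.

D2 at fret 4 is D2 + 4 semitones = F#2.
The open E1 string is 10 semitones below the open D2, so the same pitch on the E1 string lies at fret 4 + 10 = 14.

14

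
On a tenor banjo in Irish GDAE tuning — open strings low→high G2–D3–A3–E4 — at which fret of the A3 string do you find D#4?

D#4 is 6 semitones above the open A3 (A–A#–B–C–C#–D–D#), so it sits at fret 6.

6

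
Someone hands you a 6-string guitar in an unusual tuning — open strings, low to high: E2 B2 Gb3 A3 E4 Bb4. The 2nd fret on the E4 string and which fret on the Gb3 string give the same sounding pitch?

12

E4 at fret 2 is E4 + 2 semitones = Gb4.
The open Gb3 string is 10 semitones below the open E4, so the same pitch on the Gb3 string lies at fret 2 + 10 = 12.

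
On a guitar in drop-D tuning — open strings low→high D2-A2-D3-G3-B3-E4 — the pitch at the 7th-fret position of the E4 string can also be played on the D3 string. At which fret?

Fret 7 on E4 is MIDI 64 + 7 = 71 (B4). On the D3 string (open MIDI 50), that pitch is 71 − 50 = fret 21.

21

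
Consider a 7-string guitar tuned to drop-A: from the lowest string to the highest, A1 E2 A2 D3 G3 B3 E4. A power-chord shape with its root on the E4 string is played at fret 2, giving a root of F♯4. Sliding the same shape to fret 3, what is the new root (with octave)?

Moving from fret 2 to fret 3 shifts the root by 1 semitone.
F♯4 up 1 semitone is G4.

G4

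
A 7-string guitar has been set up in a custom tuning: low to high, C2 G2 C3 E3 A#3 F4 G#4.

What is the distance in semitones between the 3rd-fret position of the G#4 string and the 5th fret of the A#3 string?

G#4 at fret 3 → B4 (MIDI 71); A#3 at fret 5 → D#4 (MIDI 63).
71 − 63 = 8, so the two pitches are 8 semitones apart, with B4 the higher.

8 semitones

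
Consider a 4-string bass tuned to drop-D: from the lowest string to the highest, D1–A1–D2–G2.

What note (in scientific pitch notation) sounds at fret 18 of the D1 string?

G#2

The open D1 string plus 18 semitones: D–D#–E–F–…–F#–G–G#.
The walk passes from B into C once, so the octave number goes from 1 to 2.
(Equivalently spelled Ab2.)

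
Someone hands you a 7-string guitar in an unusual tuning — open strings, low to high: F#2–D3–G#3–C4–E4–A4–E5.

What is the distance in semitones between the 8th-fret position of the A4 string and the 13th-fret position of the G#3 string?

A4 at fret 8 → F5 (MIDI 77); G#3 at fret 13 → A4 (MIDI 69).
77 − 69 = 8, so the two pitches are 8 semitones apart, with F5 the higher.

8 semitones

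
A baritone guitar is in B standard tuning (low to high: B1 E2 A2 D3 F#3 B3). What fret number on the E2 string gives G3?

15

G3 is 15 semitones above the open E2 (E–F–F#–G–…–F–F#–G), so it sits at fret 15.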